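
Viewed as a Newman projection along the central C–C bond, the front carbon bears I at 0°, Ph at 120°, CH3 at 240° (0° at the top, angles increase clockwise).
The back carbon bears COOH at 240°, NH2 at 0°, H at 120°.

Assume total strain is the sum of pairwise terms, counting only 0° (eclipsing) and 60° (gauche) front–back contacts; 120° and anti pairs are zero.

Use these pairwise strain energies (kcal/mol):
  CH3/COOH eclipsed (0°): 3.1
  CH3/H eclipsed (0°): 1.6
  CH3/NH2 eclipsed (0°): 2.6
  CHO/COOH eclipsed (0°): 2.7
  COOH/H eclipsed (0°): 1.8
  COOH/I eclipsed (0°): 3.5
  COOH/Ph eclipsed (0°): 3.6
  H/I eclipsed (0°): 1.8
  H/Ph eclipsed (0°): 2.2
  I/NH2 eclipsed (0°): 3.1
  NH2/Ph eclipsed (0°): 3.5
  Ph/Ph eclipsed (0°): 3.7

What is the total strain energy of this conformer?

This conformer (eclipsed): I(0°)/NH2(0°) eclipsed 3.1; Ph(120°)/H(120°) eclipsed 2.2; CH3(240°)/COOH(240°) eclipsed 3.1 → 8.4 kcal/mol.

8.4 kcal/mol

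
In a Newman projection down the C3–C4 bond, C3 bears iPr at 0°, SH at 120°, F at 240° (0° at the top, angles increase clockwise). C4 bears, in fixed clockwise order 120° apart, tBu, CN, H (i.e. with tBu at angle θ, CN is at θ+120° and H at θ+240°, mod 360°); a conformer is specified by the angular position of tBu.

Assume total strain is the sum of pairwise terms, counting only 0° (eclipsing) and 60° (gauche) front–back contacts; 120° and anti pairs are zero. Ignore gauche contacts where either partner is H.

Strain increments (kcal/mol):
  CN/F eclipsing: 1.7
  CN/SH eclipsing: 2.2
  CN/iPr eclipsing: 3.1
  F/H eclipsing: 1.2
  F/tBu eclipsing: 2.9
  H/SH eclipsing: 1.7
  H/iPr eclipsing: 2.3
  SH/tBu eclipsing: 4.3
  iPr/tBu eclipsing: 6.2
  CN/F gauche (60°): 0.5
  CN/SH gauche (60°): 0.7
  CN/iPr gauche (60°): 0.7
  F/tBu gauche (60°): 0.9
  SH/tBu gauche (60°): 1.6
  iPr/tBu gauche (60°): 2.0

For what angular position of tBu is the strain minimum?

tBu at 0° (eclipsed): iPr–tBu eclipsed, SH–CN eclipsed, F–H eclipsed; 6.2 + 2.2 + 1.2 = 9.6 kcal/mol.
tBu at 60° (staggered): iPr–tBu gauche, SH–tBu gauche, SH–CN gauche, F–CN gauche; 2.0 + 1.6 + 0.7 + 0.5 = 4.8 kcal/mol.
tBu at 120° (eclipsed): iPr–H eclipsed, SH–tBu eclipsed, F–CN eclipsed; 2.3 + 4.3 + 1.7 = 8.3 kcal/mol.
tBu at 180° (staggered): iPr–CN gauche, SH–tBu gauche, F–tBu gauche, F–CN gauche; 0.7 + 1.6 + 0.9 + 0.5 = 3.7 kcal/mol.
tBu at 240° (eclipsed): iPr–CN eclipsed, SH–H eclipsed, F–tBu eclipsed; 3.1 + 1.7 + 2.9 = 7.7 kcal/mol.
tBu at 300° (staggered): iPr–tBu gauche, iPr–CN gauche, SH–CN gauche, F–tBu gauche; 2.0 + 0.7 + 0.7 + 0.9 = 4.3 kcal/mol.
The minimum (3.7 kcal/mol) occurs with tBu at 180°.

180°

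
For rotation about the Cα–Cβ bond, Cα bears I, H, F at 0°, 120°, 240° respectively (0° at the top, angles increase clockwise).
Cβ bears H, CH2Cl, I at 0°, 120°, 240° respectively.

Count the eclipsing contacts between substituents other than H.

Non-H eclipsing pairs: F(240°)/I(240°) — 1 interaction.

1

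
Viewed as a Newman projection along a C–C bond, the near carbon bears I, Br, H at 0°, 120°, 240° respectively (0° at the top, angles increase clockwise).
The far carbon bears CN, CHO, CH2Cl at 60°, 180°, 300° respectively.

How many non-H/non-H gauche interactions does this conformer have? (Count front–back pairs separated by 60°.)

Non-H gauche pairs: I(0°)/CN(60°); I(0°)/CH2Cl(300°); Br(120°)/CN(60°); Br(120°)/CHO(180°) — 4 interactions.

4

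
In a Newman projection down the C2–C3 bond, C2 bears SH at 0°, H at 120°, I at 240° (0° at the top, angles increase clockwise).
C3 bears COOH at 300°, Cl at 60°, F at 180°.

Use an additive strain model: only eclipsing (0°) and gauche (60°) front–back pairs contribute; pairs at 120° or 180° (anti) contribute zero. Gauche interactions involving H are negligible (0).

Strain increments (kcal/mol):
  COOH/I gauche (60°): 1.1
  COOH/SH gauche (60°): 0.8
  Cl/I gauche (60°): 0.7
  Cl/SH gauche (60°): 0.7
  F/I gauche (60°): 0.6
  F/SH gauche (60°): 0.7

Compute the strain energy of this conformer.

3.2 kcal/mol

This conformer (staggered): SH–COOH gauche, SH–Cl gauche, I–COOH gauche, I–F gauche; 0.8 + 0.7 + 1.1 + 0.6 = 3.2 kcal/mol.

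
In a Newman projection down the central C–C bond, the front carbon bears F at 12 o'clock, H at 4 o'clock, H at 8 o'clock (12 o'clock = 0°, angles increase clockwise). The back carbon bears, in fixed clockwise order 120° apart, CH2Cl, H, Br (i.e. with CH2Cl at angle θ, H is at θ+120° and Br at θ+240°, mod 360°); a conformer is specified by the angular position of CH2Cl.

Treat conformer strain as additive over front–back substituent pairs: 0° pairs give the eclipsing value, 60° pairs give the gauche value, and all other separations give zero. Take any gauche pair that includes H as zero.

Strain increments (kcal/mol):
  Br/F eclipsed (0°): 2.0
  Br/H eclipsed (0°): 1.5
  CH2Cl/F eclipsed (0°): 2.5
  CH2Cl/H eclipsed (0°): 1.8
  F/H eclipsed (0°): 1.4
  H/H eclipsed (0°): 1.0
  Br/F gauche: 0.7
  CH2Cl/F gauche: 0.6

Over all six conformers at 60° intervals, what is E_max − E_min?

4.4 kcal/mol

CH2Cl at 0° is eclipsed. F at 0° is eclipsed with CH2Cl at 0° (2.5); H at 120° is eclipsed with H at 120° (1.0); H at 240° is eclipsed with Br at 240° (1.5). Total 5.0 kcal/mol.
CH2Cl at 60° is staggered. F at 0° is gauche with CH2Cl at 60° (0.6); F at 0° is gauche with Br at 300° (0.7). Total 1.3 kcal/mol.
CH2Cl at 120° is eclipsed. F at 0° is eclipsed with Br at 0° (2.0); H at 120° is eclipsed with CH2Cl at 120° (1.8); H at 240° is eclipsed with H at 240° (1.0). Total 4.8 kcal/mol.
CH2Cl at 180° is staggered. F at 0° is gauche with Br at 60° (0.7). Total 0.7 kcal/mol.
CH2Cl at 240° is eclipsed. F at 0° is eclipsed with H at 0° (1.4); H at 120° is eclipsed with Br at 120° (1.5); H at 240° is eclipsed with CH2Cl at 240° (1.8). Total 4.7 kcal/mol.
CH2Cl at 300° is staggered. F at 0° is gauche with CH2Cl at 300° (0.6). Total 0.6 kcal/mol.
Max at 0° (5.0 kcal/mol), min at 300° (0.6 kcal/mol); barrier = 4.4 kcal/mol.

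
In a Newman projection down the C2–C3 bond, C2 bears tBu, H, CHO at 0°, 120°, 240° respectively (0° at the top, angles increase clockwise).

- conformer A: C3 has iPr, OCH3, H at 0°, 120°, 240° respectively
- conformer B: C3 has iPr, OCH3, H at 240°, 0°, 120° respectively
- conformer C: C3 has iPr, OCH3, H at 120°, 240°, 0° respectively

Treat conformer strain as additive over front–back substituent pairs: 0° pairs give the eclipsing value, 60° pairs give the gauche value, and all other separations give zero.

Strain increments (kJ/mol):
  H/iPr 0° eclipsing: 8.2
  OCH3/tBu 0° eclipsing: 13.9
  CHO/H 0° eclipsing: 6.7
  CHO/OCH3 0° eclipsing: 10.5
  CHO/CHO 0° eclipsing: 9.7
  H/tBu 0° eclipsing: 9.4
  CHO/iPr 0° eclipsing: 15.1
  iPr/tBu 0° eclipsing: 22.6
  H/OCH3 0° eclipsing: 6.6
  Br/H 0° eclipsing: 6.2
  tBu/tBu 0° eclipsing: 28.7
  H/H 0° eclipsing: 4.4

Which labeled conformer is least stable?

A is eclipsed. tBu at 0° is eclipsed with iPr at 0° (22.6); H at 120° is eclipsed with OCH3 at 120° (6.6); CHO at 240° is eclipsed with H at 240° (6.7). Total 35.9 kJ/mol.
B is eclipsed. tBu at 0° is eclipsed with OCH3 at 0° (13.9); H at 120° is eclipsed with H at 120° (4.4); CHO at 240° is eclipsed with iPr at 240° (15.1). Total 33.4 kJ/mol.
C is eclipsed. tBu at 0° is eclipsed with H at 0° (9.4); H at 120° is eclipsed with iPr at 120° (8.2); CHO at 240° is eclipsed with OCH3 at 240° (10.5). Total 28.1 kJ/mol.
A has the highest total (35.9 kJ/mol).

A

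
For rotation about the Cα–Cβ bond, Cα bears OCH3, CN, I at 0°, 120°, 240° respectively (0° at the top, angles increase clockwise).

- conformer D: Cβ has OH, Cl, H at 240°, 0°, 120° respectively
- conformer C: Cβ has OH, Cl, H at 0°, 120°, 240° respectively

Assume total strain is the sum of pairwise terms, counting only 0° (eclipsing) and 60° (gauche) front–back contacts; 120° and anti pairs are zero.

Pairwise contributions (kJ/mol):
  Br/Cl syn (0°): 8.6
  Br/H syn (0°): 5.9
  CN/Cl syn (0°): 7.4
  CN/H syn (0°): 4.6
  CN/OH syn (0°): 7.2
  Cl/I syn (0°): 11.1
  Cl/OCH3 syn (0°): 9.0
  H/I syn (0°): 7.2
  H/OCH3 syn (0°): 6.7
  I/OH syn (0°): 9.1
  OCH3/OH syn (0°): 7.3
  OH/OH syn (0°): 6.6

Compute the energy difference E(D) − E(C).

D is eclipsed. OCH3 at 0° is eclipsed with Cl at 0° (9.0); CN at 120° is eclipsed with H at 120° (4.6); I at 240° is eclipsed with OH at 240° (9.1). Total 22.7 kJ/mol.
C is eclipsed. OCH3 at 0° is eclipsed with OH at 0° (7.3); CN at 120° is eclipsed with Cl at 120° (7.4); I at 240° is eclipsed with H at 240° (7.2). Total 21.9 kJ/mol.
E(D) − E(C) = 22.7 − 21.9 = +0.8 kJ/mol.

+0.8 kJ/mol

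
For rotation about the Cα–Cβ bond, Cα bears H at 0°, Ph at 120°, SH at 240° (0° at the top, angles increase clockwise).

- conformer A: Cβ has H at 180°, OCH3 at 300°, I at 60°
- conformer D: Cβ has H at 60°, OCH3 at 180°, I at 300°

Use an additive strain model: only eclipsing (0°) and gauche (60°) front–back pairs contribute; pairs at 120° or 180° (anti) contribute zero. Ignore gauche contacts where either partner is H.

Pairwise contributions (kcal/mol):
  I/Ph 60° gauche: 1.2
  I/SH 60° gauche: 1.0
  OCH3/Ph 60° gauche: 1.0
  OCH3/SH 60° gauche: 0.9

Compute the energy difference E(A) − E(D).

A is staggered. Ph at 120° is gauche with I at 60° (1.2); SH at 240° is gauche with OCH3 at 300° (0.9). Total 2.1 kcal/mol.
D is staggered. Ph at 120° is gauche with OCH3 at 180° (1.0); SH at 240° is gauche with OCH3 at 180° (0.9); SH at 240° is gauche with I at 300° (1.0). Total 2.9 kcal/mol.
E(A) − E(D) = 2.1 − 2.9 = -0.8 kcal/mol.

-0.8 kcal/mol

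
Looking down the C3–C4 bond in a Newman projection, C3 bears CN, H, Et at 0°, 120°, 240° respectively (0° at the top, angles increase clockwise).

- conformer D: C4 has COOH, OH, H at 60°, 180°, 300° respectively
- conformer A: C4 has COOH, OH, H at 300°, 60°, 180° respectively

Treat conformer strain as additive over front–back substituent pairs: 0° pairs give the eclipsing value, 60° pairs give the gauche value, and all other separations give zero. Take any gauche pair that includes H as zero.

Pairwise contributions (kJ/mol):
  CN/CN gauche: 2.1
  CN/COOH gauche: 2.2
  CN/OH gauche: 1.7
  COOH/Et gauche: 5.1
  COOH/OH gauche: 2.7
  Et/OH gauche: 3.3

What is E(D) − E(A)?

D is staggered. CN at 0° is gauche with COOH at 60° (2.2); Et at 240° is gauche with OH at 180° (3.3). Total 5.5 kJ/mol.
A is staggered. CN at 0° is gauche with COOH at 300° (2.2); CN at 0° is gauche with OH at 60° (1.7); Et at 240° is gauche with COOH at 300° (5.1). Total 9.0 kJ/mol.
E(D) − E(A) = 5.5 − 9.0 = -3.5 kJ/mol.

-3.5 kJ/mol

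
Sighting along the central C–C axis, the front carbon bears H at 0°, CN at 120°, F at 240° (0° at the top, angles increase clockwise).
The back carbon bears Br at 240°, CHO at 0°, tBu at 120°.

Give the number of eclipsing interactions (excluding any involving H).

Non-H eclipsing pairs: CN(120°)/tBu(120°); F(240°)/Br(240°) — 2 interactions.

2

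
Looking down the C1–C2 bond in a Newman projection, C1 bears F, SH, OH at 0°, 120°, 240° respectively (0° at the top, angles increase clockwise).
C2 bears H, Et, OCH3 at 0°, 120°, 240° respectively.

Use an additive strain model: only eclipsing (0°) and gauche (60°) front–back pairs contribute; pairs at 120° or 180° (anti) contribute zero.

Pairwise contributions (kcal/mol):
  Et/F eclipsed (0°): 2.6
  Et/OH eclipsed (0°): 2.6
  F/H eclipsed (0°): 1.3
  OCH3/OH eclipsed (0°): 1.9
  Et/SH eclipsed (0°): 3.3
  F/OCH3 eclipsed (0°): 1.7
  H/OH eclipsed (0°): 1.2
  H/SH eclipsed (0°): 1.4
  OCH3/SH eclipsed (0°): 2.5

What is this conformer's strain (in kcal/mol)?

This conformer (eclipsed): F–H eclipsed, SH–Et eclipsed, OH–OCH3 eclipsed; 1.3 + 3.3 + 1.9 = 6.5 kcal/mol.

6.5 kcal/mol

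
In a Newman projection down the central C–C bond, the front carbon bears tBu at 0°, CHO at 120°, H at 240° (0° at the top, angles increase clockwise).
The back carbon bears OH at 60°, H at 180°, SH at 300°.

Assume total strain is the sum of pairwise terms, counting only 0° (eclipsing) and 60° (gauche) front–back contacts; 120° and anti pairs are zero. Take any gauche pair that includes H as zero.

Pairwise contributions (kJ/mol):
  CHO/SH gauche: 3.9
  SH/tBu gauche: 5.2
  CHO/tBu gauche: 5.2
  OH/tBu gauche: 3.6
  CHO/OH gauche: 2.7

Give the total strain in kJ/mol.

11.5 kJ/mol

This conformer is staggered. tBu at 0° is gauche with OH at 60° (3.6); tBu at 0° is gauche with SH at 300° (5.2); CHO at 120° is gauche with OH at 60° (2.7). Total 11.5 kJ/mol.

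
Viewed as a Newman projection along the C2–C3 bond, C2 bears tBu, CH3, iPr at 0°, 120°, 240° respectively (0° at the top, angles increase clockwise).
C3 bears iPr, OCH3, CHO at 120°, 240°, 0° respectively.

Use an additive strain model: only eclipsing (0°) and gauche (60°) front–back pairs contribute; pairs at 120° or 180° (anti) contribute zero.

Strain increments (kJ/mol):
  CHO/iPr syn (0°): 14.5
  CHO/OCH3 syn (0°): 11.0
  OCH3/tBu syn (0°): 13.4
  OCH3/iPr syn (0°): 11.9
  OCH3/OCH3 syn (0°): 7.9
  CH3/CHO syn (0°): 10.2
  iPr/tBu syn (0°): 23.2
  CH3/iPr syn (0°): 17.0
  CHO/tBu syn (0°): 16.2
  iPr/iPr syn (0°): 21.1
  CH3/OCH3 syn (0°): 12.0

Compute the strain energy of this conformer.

45.1 kJ/mol

This conformer (eclipsed): tBu(0°)/CHO(0°) eclipsed 16.2; CH3(120°)/iPr(120°) eclipsed 17.0; iPr(240°)/OCH3(240°) eclipsed 11.9 → 45.1 kJ/mol.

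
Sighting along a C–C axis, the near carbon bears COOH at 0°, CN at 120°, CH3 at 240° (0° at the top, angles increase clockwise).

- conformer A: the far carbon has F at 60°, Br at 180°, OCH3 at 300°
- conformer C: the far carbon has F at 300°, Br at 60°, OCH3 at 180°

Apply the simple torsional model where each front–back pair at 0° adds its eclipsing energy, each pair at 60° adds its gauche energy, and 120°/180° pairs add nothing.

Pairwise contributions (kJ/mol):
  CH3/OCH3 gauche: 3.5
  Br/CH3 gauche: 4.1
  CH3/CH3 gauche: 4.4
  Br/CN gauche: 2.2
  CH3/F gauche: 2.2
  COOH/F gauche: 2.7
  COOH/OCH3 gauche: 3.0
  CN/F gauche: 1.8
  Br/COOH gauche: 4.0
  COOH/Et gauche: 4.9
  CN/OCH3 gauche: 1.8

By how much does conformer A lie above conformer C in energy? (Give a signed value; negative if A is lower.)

A is staggered. COOH at 0° is gauche with F at 60° (2.7); COOH at 0° is gauche with OCH3 at 300° (3.0); CN at 120° is gauche with F at 60° (1.8); CN at 120° is gauche with Br at 180° (2.2); CH3 at 240° is gauche with Br at 180° (4.1); CH3 at 240° is gauche with OCH3 at 300° (3.5). Total 17.3 kJ/mol.
C is staggered. COOH at 0° is gauche with F at 300° (2.7); COOH at 0° is gauche with Br at 60° (4.0); CN at 120° is gauche with Br at 60° (2.2); CN at 120° is gauche with OCH3 at 180° (1.8); CH3 at 240° is gauche with F at 300° (2.2); CH3 at 240° is gauche with OCH3 at 180° (3.5). Total 16.4 kJ/mol.
E(A) − E(C) = 17.3 − 16.4 = +0.9 kJ/mol.

+0.9 kJ/mol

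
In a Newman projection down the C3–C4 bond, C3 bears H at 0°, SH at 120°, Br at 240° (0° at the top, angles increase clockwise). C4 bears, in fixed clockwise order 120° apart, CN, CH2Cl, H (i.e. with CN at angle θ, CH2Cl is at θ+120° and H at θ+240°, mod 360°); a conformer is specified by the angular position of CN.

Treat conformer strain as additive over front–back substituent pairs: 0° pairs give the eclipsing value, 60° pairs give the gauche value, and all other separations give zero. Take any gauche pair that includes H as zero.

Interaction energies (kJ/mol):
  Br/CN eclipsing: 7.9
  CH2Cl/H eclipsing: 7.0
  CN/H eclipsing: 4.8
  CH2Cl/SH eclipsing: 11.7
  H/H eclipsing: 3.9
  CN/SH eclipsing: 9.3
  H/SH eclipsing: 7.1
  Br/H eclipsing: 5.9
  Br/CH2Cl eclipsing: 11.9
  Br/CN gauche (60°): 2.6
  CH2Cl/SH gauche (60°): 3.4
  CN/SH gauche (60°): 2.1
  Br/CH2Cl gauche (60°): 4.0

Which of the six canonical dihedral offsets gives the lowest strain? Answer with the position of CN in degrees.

CN at 0° is eclipsed. H at 0° is eclipsed with CN at 0° (4.8); SH at 120° is eclipsed with CH2Cl at 120° (11.7); Br at 240° is eclipsed with H at 240° (5.9). Total 22.4 kJ/mol.
CN at 60° is staggered. SH at 120° is gauche with CN at 60° (2.1); SH at 120° is gauche with CH2Cl at 180° (3.4); Br at 240° is gauche with CH2Cl at 180° (4.0). Total 9.5 kJ/mol.
CN at 120° is eclipsed. H at 0° is eclipsed with H at 0° (3.9); SH at 120° is eclipsed with CN at 120° (9.3); Br at 240° is eclipsed with CH2Cl at 240° (11.9). Total 25.1 kJ/mol.
CN at 180° is staggered. SH at 120° is gauche with CN at 180° (2.1); Br at 240° is gauche with CN at 180° (2.6); Br at 240° is gauche with CH2Cl at 300° (4.0). Total 8.7 kJ/mol.
CN at 240° is eclipsed. H at 0° is eclipsed with CH2Cl at 0° (7.0); SH at 120° is eclipsed with H at 120° (7.1); Br at 240° is eclipsed with CN at 240° (7.9). Total 22.0 kJ/mol.
CN at 300° is staggered. SH at 120° is gauche with CH2Cl at 60° (3.4); Br at 240° is gauche with CN at 300° (2.6). Total 6.0 kJ/mol.
The minimum (6.0 kJ/mol) occurs with CN at 300°.

300°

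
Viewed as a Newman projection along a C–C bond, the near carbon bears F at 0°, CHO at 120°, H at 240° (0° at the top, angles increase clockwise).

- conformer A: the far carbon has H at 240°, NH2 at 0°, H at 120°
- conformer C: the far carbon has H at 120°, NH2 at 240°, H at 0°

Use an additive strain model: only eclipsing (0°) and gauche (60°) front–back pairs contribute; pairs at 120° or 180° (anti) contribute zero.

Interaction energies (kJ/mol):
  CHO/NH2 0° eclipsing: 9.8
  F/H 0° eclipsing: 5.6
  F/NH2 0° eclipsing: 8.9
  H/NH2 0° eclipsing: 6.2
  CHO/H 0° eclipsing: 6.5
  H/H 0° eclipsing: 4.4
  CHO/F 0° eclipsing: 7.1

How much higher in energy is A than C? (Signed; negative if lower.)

A (eclipsed): F–NH2 eclipsed, CHO–H eclipsed, H–H eclipsed; 8.9 + 6.5 + 4.4 = 19.8 kJ/mol.
C (eclipsed): F–H eclipsed, CHO–H eclipsed, H–NH2 eclipsed; 5.6 + 6.5 + 6.2 = 18.3 kJ/mol.
E(A) − E(C) = 19.8 − 18.3 = +1.5 kJ/mol.

+1.5 kJ/mol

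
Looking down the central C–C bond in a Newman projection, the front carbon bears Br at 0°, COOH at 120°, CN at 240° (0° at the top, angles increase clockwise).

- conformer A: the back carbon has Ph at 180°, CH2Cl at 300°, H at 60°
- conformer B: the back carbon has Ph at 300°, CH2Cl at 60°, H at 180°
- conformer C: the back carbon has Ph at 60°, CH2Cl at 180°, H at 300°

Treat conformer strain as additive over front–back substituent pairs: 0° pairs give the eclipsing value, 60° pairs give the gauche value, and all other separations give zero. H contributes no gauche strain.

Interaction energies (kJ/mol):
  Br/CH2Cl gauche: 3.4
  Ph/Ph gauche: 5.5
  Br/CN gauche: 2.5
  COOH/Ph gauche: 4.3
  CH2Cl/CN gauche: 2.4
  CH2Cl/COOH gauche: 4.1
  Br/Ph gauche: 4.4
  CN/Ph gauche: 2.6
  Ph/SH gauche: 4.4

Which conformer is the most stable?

A

A (staggered): Br(0°)/CH2Cl(300°) gauche 3.4; COOH(120°)/Ph(180°) gauche 4.3; CN(240°)/Ph(180°) gauche 2.6; CN(240°)/CH2Cl(300°) gauche 2.4 → 12.7 kJ/mol.
B (staggered): Br(0°)/Ph(300°) gauche 4.4; Br(0°)/CH2Cl(60°) gauche 3.4; COOH(120°)/CH2Cl(60°) gauche 4.1; CN(240°)/Ph(300°) gauche 2.6 → 14.5 kJ/mol.
C (staggered): Br(0°)/Ph(60°) gauche 4.4; COOH(120°)/Ph(60°) gauche 4.3; COOH(120°)/CH2Cl(180°) gauche 4.1; CN(240°)/CH2Cl(180°) gauche 2.4 → 15.2 kJ/mol.
A has the lowest total (12.7 kJ/mol).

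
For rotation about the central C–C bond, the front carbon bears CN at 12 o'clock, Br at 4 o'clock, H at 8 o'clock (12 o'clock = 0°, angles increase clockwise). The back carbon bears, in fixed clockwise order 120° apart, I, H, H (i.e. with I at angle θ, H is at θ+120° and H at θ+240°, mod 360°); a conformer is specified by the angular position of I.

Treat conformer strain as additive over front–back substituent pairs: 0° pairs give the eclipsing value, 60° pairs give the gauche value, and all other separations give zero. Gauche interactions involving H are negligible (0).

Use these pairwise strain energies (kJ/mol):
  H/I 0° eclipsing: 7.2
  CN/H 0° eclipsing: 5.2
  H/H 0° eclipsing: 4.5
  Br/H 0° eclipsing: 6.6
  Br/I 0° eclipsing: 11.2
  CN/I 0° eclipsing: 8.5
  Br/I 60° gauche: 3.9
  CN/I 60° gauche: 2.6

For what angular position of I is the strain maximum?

I at 0° (eclipsed): CN(0°)/I(0°) eclipsed 8.5; Br(120°)/H(120°) eclipsed 6.6; H(240°)/H(240°) eclipsed 4.5 → 19.6 kJ/mol.
I at 60° (staggered): CN(0°)/I(60°) gauche 2.6; Br(120°)/I(60°) gauche 3.9 → 6.5 kJ/mol.
I at 120° (eclipsed): CN(0°)/H(0°) eclipsed 5.2; Br(120°)/I(120°) eclipsed 11.2; H(240°)/H(240°) eclipsed 4.5 → 20.9 kJ/mol.
I at 180° (staggered): Br(120°)/I(180°) gauche 3.9 → 3.9 kJ/mol.
I at 240° (eclipsed): CN(0°)/H(0°) eclipsed 5.2; Br(120°)/H(120°) eclipsed 6.6; H(240°)/I(240°) eclipsed 7.2 → 19.0 kJ/mol.
I at 300° (staggered): CN(0°)/I(300°) gauche 2.6 → 2.6 kJ/mol.
The maximum (20.9 kJ/mol) occurs with I at 120°.

120°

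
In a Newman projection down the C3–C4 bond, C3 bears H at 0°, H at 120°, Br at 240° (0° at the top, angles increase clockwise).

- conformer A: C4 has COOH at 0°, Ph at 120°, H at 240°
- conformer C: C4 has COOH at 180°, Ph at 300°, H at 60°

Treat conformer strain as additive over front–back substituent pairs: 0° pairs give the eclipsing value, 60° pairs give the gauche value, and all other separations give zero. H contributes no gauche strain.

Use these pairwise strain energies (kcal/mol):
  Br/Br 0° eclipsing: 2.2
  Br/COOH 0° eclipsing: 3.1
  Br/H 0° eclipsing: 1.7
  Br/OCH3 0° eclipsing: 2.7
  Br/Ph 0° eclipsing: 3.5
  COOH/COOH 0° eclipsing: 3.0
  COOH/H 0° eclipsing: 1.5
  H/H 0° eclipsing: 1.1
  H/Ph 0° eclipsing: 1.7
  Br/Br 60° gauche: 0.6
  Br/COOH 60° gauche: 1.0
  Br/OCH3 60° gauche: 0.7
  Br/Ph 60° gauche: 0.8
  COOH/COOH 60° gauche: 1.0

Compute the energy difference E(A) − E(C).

+3.1 kcal/mol

A (eclipsed): H–COOH eclipsed, H–Ph eclipsed, Br–H eclipsed; 1.5 + 1.7 + 1.7 = 4.9 kcal/mol.
C (staggered): Br–COOH gauche, Br–Ph gauche; 1.0 + 0.8 = 1.8 kcal/mol.
E(A) − E(C) = 4.9 − 1.8 = +3.1 kcal/mol.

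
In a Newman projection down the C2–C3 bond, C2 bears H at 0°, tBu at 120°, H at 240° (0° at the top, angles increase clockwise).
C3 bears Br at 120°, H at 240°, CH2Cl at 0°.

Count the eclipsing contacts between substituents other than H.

1

Non-H eclipsing pairs: tBu(120°)/Br(120°) — 1 interaction.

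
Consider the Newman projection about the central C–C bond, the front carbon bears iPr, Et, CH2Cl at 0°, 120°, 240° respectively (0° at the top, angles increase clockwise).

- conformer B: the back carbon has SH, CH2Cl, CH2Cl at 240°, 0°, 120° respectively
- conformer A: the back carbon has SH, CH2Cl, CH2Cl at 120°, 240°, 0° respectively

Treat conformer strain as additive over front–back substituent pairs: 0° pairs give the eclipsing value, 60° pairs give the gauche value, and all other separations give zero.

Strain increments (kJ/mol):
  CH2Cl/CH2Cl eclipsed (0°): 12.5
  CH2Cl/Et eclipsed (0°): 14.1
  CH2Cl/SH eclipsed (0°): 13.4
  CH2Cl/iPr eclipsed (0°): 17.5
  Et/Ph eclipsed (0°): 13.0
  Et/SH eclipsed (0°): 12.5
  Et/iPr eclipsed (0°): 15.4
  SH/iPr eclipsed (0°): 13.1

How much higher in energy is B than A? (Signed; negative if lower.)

B (eclipsed): iPr–CH2Cl eclipsed, Et–CH2Cl eclipsed, CH2Cl–SH eclipsed; 17.5 + 14.1 + 13.4 = 45.0 kJ/mol.
A (eclipsed): iPr–CH2Cl eclipsed, Et–SH eclipsed, CH2Cl–CH2Cl eclipsed; 17.5 + 12.5 + 12.5 = 42.5 kJ/mol.
E(B) − E(A) = 45.0 − 42.5 = +2.5 kJ/mol.

+2.5 kJ/mol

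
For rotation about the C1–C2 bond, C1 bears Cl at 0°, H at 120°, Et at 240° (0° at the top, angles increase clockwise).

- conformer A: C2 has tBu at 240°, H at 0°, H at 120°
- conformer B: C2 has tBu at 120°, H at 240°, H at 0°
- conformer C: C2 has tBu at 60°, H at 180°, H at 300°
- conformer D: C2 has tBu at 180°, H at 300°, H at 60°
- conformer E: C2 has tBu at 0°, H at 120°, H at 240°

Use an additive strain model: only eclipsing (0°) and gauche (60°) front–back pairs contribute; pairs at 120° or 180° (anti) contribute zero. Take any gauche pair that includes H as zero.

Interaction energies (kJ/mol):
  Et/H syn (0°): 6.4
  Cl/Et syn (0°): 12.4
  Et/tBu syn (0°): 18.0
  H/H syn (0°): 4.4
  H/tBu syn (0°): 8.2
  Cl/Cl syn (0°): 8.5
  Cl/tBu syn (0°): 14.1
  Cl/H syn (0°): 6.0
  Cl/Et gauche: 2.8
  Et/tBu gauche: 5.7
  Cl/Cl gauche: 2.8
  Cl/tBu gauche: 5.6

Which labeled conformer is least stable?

A

A is eclipsed. Cl at 0° is eclipsed with H at 0° (6.0); H at 120° is eclipsed with H at 120° (4.4); Et at 240° is eclipsed with tBu at 240° (18.0). Total 28.4 kJ/mol.
B is eclipsed. Cl at 0° is eclipsed with H at 0° (6.0); H at 120° is eclipsed with tBu at 120° (8.2); Et at 240° is eclipsed with H at 240° (6.4). Total 20.6 kJ/mol.
C is staggered. Cl at 0° is gauche with tBu at 60° (5.6). Total 5.6 kJ/mol.
D is staggered. Et at 240° is gauche with tBu at 180° (5.7). Total 5.7 kJ/mol.
E is eclipsed. Cl at 0° is eclipsed with tBu at 0° (14.1); H at 120° is eclipsed with H at 120° (4.4); Et at 240° is eclipsed with H at 240° (6.4). Total 24.9 kJ/mol.
A has the highest total (28.4 kJ/mol).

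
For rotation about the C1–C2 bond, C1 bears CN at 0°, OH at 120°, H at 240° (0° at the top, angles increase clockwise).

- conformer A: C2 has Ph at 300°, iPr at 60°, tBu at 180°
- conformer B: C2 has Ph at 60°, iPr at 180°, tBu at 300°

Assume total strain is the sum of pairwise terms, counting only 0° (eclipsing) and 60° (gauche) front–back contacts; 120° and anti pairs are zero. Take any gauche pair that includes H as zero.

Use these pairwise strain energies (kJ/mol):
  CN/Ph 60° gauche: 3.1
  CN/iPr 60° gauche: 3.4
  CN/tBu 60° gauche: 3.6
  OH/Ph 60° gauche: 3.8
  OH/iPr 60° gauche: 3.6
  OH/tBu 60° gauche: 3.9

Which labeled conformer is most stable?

A is staggered. CN at 0° is gauche with Ph at 300° (3.1); CN at 0° is gauche with iPr at 60° (3.4); OH at 120° is gauche with iPr at 60° (3.6); OH at 120° is gauche with tBu at 180° (3.9). Total 14.0 kJ/mol.
B is staggered. CN at 0° is gauche with Ph at 60° (3.1); CN at 0° is gauche with tBu at 300° (3.6); OH at 120° is gauche with Ph at 60° (3.8); OH at 120° is gauche with iPr at 180° (3.6). Total 14.1 kJ/mol.
A has the lowest total (14.0 kJ/mol).

A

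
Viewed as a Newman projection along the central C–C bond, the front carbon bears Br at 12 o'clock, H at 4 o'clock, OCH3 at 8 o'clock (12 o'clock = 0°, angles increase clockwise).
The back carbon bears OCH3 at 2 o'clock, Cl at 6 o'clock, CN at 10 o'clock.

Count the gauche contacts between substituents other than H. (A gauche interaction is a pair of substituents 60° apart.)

4

Non-H gauche pairs: Br(0°)/OCH3(60°); Br(0°)/CN(300°); OCH3(240°)/Cl(180°); OCH3(240°)/CN(300°) — 4 interactions.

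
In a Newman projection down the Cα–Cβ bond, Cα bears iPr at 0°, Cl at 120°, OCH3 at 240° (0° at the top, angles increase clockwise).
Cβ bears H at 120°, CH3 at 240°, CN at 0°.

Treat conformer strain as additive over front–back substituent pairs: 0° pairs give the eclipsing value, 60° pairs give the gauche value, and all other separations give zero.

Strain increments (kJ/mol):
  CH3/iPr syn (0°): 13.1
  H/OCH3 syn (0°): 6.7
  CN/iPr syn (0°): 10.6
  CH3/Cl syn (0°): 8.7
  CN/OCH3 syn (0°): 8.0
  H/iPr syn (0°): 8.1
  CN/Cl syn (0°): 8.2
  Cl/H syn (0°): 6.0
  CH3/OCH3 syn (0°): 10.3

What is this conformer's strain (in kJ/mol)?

This conformer is eclipsed. iPr at 0° is eclipsed with CN at 0° (10.6); Cl at 120° is eclipsed with H at 120° (6.0); OCH3 at 240° is eclipsed with CH3 at 240° (10.3). Total 26.9 kJ/mol.

26.9 kJ/mol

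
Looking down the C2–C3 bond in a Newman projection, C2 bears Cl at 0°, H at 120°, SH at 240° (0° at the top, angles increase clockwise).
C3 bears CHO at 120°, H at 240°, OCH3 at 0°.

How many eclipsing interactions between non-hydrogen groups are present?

1

Non-H eclipsing pairs: Cl(0°)/OCH3(0°) — 1 interaction.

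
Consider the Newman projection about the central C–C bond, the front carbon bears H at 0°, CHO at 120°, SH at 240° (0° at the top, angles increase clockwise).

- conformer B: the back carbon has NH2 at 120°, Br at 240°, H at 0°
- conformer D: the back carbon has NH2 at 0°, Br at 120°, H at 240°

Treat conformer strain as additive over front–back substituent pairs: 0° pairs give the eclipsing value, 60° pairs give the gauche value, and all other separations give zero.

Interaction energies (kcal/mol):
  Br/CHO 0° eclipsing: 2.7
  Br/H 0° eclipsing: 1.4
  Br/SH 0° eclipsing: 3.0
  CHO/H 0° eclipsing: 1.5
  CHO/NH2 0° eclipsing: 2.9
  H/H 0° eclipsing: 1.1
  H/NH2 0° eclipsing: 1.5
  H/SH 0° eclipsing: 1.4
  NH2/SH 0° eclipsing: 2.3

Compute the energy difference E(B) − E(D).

+1.4 kcal/mol

B (eclipsed): H–H eclipsed, CHO–NH2 eclipsed, SH–Br eclipsed; 1.1 + 2.9 + 3.0 = 7.0 kcal/mol.
D (eclipsed): H–NH2 eclipsed, CHO–Br eclipsed, SH–H eclipsed; 1.5 + 2.7 + 1.4 = 5.6 kcal/mol.
E(B) − E(D) = 7.0 − 5.6 = +1.4 kcal/mol.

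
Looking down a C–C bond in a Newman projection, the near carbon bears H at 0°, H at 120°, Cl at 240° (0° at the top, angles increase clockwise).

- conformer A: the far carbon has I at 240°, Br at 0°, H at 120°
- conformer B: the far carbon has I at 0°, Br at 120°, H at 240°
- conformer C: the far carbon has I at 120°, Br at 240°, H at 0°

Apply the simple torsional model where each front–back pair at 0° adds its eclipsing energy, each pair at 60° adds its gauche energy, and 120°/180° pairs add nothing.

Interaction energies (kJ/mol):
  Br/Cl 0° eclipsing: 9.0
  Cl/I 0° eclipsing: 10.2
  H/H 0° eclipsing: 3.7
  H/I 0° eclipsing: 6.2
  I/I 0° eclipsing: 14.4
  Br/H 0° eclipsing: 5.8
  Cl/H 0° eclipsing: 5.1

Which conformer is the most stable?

A (eclipsed): H–Br eclipsed, H–H eclipsed, Cl–I eclipsed; 5.8 + 3.7 + 10.2 = 19.7 kJ/mol.
B (eclipsed): H–I eclipsed, H–Br eclipsed, Cl–H eclipsed; 6.2 + 5.8 + 5.1 = 17.1 kJ/mol.
C (eclipsed): H–H eclipsed, H–I eclipsed, Cl–Br eclipsed; 3.7 + 6.2 + 9.0 = 18.9 kJ/mol.
B has the lowest total (17.1 kJ/mol).

B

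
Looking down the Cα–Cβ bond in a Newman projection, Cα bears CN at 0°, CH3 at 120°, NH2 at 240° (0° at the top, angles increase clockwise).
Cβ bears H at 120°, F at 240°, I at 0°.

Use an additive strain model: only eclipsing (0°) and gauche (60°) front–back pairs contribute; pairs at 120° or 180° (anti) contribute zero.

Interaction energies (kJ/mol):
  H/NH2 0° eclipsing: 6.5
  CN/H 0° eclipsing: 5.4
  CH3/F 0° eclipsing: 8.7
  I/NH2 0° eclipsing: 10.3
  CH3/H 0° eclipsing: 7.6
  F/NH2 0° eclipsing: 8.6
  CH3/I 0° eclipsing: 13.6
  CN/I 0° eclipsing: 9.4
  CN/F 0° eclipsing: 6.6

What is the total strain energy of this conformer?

This conformer (eclipsed): CN–I eclipsed, CH3–H eclipsed, NH2–F eclipsed; 9.4 + 7.6 + 8.6 = 25.6 kJ/mol.

25.6 kJ/mol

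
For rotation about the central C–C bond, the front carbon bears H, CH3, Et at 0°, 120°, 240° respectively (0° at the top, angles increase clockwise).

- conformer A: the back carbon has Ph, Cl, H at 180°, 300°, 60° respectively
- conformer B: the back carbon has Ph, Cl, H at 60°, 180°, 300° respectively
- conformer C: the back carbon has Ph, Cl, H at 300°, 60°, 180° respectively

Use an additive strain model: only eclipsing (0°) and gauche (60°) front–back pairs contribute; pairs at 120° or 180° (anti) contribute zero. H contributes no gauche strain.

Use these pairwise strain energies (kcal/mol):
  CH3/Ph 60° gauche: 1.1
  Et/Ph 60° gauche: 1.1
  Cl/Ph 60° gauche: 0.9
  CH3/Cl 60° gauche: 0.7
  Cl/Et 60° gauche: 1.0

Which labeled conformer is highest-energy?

A (staggered): CH3(120°)/Ph(180°) gauche 1.1; Et(240°)/Ph(180°) gauche 1.1; Et(240°)/Cl(300°) gauche 1.0 → 3.2 kcal/mol.
B (staggered): CH3(120°)/Ph(60°) gauche 1.1; CH3(120°)/Cl(180°) gauche 0.7; Et(240°)/Cl(180°) gauche 1.0 → 2.8 kcal/mol.
C (staggered): CH3(120°)/Cl(60°) gauche 0.7; Et(240°)/Ph(300°) gauche 1.1 → 1.8 kcal/mol.
A has the highest total (3.2 kcal/mol).

A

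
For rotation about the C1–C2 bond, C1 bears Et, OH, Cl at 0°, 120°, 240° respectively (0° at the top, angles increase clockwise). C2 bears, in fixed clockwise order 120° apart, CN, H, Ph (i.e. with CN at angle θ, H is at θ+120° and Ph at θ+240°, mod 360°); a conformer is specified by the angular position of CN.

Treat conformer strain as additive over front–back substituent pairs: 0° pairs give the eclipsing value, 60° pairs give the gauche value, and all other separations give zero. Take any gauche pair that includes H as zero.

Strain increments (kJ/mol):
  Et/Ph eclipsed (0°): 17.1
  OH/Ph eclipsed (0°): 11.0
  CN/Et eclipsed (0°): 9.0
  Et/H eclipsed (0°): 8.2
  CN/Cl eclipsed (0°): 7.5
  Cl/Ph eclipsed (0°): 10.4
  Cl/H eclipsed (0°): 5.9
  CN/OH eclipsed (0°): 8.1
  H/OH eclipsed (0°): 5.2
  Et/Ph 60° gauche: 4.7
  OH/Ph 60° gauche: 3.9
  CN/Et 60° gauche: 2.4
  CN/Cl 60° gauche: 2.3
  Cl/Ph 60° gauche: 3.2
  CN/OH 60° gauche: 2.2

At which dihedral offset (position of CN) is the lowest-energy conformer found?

300°

CN at 0° (eclipsed): Et–CN eclipsed, OH–H eclipsed, Cl–Ph eclipsed; 9.0 + 5.2 + 10.4 = 24.6 kJ/mol.
CN at 60° (staggered): Et–CN gauche, Et–Ph gauche, OH–CN gauche, Cl–Ph gauche; 2.4 + 4.7 + 2.2 + 3.2 = 12.5 kJ/mol.
CN at 120° (eclipsed): Et–Ph eclipsed, OH–CN eclipsed, Cl–H eclipsed; 17.1 + 8.1 + 5.9 = 31.1 kJ/mol.
CN at 180° (staggered): Et–Ph gauche, OH–CN gauche, OH–Ph gauche, Cl–CN gauche; 4.7 + 2.2 + 3.9 + 2.3 = 13.1 kJ/mol.
CN at 240° (eclipsed): Et–H eclipsed, OH–Ph eclipsed, Cl–CN eclipsed; 8.2 + 11.0 + 7.5 = 26.7 kJ/mol.
CN at 300° (staggered): Et–CN gauche, OH–Ph gauche, Cl–CN gauche, Cl–Ph gauche; 2.4 + 3.9 + 2.3 + 3.2 = 11.8 kJ/mol.
The minimum (11.8 kJ/mol) occurs with CN at 300°.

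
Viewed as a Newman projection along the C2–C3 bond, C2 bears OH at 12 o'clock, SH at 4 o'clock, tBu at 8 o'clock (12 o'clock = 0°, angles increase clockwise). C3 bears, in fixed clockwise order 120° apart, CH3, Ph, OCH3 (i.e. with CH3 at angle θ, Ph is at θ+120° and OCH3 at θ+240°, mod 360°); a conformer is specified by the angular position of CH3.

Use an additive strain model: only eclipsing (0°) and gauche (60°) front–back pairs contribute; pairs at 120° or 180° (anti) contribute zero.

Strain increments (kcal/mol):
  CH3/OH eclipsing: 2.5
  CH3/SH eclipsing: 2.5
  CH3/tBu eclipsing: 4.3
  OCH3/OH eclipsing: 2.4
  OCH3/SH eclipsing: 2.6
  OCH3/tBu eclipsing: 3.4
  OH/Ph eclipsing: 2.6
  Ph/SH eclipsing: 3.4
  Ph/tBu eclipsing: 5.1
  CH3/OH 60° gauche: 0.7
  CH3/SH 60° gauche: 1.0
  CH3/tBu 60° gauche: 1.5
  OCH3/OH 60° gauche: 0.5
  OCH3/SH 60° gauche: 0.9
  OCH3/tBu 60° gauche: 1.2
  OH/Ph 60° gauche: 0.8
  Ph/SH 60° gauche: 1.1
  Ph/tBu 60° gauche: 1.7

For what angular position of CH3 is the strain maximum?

120°

CH3 at 0° (eclipsed): OH(0°)/CH3(0°) eclipsed 2.5; SH(120°)/Ph(120°) eclipsed 3.4; tBu(240°)/OCH3(240°) eclipsed 3.4 → 9.3 kcal/mol.
CH3 at 60° (staggered): OH(0°)/CH3(60°) gauche 0.7; OH(0°)/OCH3(300°) gauche 0.5; SH(120°)/CH3(60°) gauche 1.0; SH(120°)/Ph(180°) gauche 1.1; tBu(240°)/Ph(180°) gauche 1.7; tBu(240°)/OCH3(300°) gauche 1.2 → 6.2 kcal/mol.
CH3 at 120° (eclipsed): OH(0°)/OCH3(0°) eclipsed 2.4; SH(120°)/CH3(120°) eclipsed 2.5; tBu(240°)/Ph(240°) eclipsed 5.1 → 10.0 kcal/mol.
CH3 at 180° (staggered): OH(0°)/Ph(300°) gauche 0.8; OH(0°)/OCH3(60°) gauche 0.5; SH(120°)/CH3(180°) gauche 1.0; SH(120°)/OCH3(60°) gauche 0.9; tBu(240°)/CH3(180°) gauche 1.5; tBu(240°)/Ph(300°) gauche 1.7 → 6.4 kcal/mol.
CH3 at 240° (eclipsed): OH(0°)/Ph(0°) eclipsed 2.6; SH(120°)/OCH3(120°) eclipsed 2.6; tBu(240°)/CH3(240°) eclipsed 4.3 → 9.5 kcal/mol.
CH3 at 300° (staggered): OH(0°)/CH3(300°) gauche 0.7; OH(0°)/Ph(60°) gauche 0.8; SH(120°)/Ph(60°) gauche 1.1; SH(120°)/OCH3(180°) gauche 0.9; tBu(240°)/CH3(300°) gauche 1.5; tBu(240°)/OCH3(180°) gauche 1.2 → 6.2 kcal/mol.
The maximum (10.0 kcal/mol) occurs with CH3 at 120°.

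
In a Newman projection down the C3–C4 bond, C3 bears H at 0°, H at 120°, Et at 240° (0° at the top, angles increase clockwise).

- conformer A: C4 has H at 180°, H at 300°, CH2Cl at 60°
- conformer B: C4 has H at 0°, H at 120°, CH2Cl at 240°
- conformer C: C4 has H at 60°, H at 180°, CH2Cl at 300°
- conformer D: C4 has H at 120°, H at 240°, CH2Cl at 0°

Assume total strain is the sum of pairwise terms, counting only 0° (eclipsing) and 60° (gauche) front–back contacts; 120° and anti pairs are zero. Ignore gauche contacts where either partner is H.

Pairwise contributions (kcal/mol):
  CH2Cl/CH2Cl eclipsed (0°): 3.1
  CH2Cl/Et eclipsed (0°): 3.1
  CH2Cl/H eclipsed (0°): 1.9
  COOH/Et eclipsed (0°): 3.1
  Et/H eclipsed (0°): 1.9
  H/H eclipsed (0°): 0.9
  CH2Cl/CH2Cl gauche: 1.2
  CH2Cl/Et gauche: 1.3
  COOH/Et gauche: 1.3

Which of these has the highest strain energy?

A (staggered): no non-H gauche contacts → 0.0 kcal/mol.
B is eclipsed. H at 0° is eclipsed with H at 0° (0.9); H at 120° is eclipsed with H at 120° (0.9); Et at 240° is eclipsed with CH2Cl at 240° (3.1). Total 4.9 kcal/mol.
C is staggered. Et at 240° is gauche with CH2Cl at 300° (1.3). Total 1.3 kcal/mol.
D is eclipsed. H at 0° is eclipsed with CH2Cl at 0° (1.9); H at 120° is eclipsed with H at 120° (0.9); Et at 240° is eclipsed with H at 240° (1.9). Total 4.7 kcal/mol.
B has the highest total (4.9 kcal/mol).

B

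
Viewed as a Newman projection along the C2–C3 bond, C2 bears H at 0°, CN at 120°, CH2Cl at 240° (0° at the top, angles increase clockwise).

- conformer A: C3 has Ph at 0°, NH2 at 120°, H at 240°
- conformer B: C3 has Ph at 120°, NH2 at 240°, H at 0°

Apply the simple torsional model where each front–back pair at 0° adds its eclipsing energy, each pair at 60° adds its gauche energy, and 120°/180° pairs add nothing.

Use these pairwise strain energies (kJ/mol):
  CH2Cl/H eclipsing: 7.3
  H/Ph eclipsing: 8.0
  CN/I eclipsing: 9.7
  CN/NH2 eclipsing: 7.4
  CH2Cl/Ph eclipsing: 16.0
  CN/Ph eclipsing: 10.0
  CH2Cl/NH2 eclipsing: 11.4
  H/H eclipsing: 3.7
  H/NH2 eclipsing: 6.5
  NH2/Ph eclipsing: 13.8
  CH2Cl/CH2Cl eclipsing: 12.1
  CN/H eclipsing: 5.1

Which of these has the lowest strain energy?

A (eclipsed): H(0°)/Ph(0°) eclipsed 8.0; CN(120°)/NH2(120°) eclipsed 7.4; CH2Cl(240°)/H(240°) eclipsed 7.3 → 22.7 kJ/mol.
B (eclipsed): H(0°)/H(0°) eclipsed 3.7; CN(120°)/Ph(120°) eclipsed 10.0; CH2Cl(240°)/NH2(240°) eclipsed 11.4 → 25.1 kJ/mol.
A has the lowest total (22.7 kJ/mol).

A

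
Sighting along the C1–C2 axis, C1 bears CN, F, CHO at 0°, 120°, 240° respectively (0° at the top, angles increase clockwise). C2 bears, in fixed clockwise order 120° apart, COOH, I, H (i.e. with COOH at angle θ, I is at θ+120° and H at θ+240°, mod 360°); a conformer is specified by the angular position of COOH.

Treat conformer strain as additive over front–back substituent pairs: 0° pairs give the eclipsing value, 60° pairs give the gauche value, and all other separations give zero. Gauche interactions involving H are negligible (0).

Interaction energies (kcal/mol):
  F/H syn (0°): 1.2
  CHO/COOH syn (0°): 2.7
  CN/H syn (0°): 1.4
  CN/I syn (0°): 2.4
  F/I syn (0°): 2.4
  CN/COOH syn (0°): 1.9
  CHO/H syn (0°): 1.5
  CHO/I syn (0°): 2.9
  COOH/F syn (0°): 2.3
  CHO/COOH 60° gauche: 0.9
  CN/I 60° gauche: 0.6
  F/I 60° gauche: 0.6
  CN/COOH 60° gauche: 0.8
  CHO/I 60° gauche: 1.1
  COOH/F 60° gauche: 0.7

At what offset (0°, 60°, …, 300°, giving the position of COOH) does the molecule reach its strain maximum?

COOH at 0° (eclipsed): CN(0°)/COOH(0°) eclipsed 1.9; F(120°)/I(120°) eclipsed 2.4; CHO(240°)/H(240°) eclipsed 1.5 → 5.8 kcal/mol.
COOH at 60° (staggered): CN(0°)/COOH(60°) gauche 0.8; F(120°)/COOH(60°) gauche 0.7; F(120°)/I(180°) gauche 0.6; CHO(240°)/I(180°) gauche 1.1 → 3.2 kcal/mol.
COOH at 120° (eclipsed): CN(0°)/H(0°) eclipsed 1.4; F(120°)/COOH(120°) eclipsed 2.3; CHO(240°)/I(240°) eclipsed 2.9 → 6.6 kcal/mol.
COOH at 180° (staggered): CN(0°)/I(300°) gauche 0.6; F(120°)/COOH(180°) gauche 0.7; CHO(240°)/COOH(180°) gauche 0.9; CHO(240°)/I(300°) gauche 1.1 → 3.3 kcal/mol.
COOH at 240° (eclipsed): CN(0°)/I(0°) eclipsed 2.4; F(120°)/H(120°) eclipsed 1.2; CHO(240°)/COOH(240°) eclipsed 2.7 → 6.3 kcal/mol.
COOH at 300° (staggered): CN(0°)/COOH(300°) gauche 0.8; CN(0°)/I(60°) gauche 0.6; F(120°)/I(60°) gauche 0.6; CHO(240°)/COOH(300°) gauche 0.9 → 2.9 kcal/mol.
The maximum (6.6 kcal/mol) occurs with COOH at 120°.

120°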